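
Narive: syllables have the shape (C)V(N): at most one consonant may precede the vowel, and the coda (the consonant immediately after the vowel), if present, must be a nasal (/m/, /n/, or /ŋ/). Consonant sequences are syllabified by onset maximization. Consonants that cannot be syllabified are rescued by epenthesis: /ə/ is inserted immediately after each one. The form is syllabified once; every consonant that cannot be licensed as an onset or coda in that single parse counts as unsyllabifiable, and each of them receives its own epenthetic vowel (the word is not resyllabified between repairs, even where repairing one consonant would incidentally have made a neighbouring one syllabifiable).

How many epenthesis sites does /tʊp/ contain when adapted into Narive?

The unsyllabifiable consonants are /p/; each receives one epenthetic vowel.

1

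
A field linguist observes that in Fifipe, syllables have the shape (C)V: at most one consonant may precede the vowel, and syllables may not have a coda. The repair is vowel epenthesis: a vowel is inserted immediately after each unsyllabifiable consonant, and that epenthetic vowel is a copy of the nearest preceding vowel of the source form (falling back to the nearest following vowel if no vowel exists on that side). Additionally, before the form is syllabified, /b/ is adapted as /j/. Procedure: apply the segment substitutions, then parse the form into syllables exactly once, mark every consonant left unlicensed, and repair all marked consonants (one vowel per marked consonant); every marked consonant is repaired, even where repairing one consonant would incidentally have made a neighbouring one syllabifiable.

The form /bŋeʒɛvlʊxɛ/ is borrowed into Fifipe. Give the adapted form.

Substitution: /b/ → /j/, giving /jŋeʒɛvlʊxɛ/.
The consonants /j/, /v/ cannot be parsed into a legal (C)V syllable (no codas are permitted; onsets are limited to one consonant).
Epenthesis after each stranded consonant: /j/ → /je/, /v/ → /vɛ/.

jeŋeʒɛvɛlʊxɛ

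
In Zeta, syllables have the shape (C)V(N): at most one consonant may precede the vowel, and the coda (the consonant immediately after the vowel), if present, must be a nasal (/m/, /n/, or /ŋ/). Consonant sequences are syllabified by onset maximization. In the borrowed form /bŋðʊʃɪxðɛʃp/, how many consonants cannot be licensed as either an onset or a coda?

5

Under (C)V(N), the unsyllabifiable consonants are /b/, /ŋ/, /x/, /ʃ/, /p/ (only a nasal (/m/, /n/, or /ŋ/) is licensed in coda position; onsets are limited to one consonant).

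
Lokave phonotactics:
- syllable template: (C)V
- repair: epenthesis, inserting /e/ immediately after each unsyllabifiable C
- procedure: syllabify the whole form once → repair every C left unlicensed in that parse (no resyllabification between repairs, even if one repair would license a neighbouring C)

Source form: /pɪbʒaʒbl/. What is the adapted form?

Syllabifying with onset maximization leaves /b/, /ʒ/, /b/, /l/ stranded (no codas are permitted; onsets are limited to one consonant).
Epenthesis after each stranded consonant: /b/ → /be/, /ʒ/ → /ʒe/, /b/ → /be/, /l/ → /le/.

pɪbeʒaʒebele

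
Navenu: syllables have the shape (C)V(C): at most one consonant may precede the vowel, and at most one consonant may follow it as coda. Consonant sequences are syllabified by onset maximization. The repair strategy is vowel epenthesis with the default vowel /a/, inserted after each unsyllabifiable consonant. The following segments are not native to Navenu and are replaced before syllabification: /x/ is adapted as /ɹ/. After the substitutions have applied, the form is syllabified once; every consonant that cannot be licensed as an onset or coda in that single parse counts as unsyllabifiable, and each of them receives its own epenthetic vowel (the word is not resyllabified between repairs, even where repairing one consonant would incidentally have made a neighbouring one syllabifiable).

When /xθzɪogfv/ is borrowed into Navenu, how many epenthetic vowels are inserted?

4

After substitution the input is /ɹθzɪogfv/.
The unsyllabifiable consonants are /ɹ/, /θ/, /f/, /v/; each receives one epenthetic vowel.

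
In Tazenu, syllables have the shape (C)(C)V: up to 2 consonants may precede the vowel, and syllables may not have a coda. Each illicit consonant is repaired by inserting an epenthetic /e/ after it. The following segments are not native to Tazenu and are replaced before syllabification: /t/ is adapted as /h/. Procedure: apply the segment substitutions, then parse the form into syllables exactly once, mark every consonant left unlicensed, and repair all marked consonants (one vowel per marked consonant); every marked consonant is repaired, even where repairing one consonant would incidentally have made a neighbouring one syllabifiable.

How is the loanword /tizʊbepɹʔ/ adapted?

hizʊbepeɹeʔe

Substitution: /t/ → /h/, giving /hizʊbepɹʔ/.
Syllabifying with onset maximization leaves /p/, /ɹ/, /ʔ/ stranded (no codas are permitted; onsets may contain at most 2 consonants).
Epenthesis after each stranded consonant: /p/ → /pe/, /ɹ/ → /ɹe/, /ʔ/ → /ʔe/.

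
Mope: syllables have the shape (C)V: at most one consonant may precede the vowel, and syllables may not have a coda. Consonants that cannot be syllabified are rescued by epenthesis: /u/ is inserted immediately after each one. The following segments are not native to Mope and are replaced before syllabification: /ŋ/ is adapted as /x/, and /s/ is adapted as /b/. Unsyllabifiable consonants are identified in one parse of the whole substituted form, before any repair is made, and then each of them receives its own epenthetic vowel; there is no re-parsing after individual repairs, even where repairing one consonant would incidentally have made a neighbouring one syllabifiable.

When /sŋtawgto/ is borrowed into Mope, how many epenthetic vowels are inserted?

After substitution the input is /bxtawgto/.
The unsyllabifiable consonants are /b/, /x/, /w/, /g/; each receives one epenthetic vowel.

4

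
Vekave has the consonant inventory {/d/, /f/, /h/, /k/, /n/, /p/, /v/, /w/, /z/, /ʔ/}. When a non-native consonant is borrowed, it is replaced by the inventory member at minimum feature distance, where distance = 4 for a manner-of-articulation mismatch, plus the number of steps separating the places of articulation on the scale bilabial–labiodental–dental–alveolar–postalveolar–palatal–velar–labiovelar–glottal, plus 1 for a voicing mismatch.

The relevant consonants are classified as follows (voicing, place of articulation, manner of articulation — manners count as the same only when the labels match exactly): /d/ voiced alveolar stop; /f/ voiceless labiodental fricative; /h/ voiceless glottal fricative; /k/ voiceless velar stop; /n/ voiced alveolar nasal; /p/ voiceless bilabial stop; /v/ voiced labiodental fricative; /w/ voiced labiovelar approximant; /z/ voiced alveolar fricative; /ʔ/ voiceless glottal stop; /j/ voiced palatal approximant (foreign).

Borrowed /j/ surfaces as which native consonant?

w

/w/ is closest: same manner (approximant), place distance 2 (palatal→labiovelar), same voicing; total 2. Next closest is /d/ at distance 6.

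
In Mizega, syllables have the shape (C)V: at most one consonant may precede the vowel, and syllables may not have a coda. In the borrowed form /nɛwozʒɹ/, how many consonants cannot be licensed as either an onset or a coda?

3

The consonants /z/, /ʒ/, /ɹ/ cannot be parsed into a legal (C)V syllable (no codas are permitted; onsets are limited to one consonant).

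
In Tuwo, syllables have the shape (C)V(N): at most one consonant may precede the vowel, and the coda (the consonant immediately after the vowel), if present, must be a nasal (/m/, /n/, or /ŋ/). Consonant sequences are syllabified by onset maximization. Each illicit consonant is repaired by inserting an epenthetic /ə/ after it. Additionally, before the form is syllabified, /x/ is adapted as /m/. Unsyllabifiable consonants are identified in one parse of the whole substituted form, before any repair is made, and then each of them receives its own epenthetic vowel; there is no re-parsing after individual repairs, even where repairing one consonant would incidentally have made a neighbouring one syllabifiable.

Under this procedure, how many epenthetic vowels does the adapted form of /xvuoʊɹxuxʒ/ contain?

3

After substitution the input is /mvuoʊɹmumʒ/.
The unsyllabifiable consonants are /m/, /ɹ/, /ʒ/; each receives one epenthetic vowel.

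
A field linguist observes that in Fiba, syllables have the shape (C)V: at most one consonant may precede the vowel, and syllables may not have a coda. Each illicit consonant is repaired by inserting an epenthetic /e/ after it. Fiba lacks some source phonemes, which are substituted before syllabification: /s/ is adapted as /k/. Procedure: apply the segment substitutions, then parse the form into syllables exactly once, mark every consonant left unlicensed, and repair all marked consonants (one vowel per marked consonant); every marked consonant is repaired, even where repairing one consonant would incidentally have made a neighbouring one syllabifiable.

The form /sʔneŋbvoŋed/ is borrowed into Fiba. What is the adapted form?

Substitution: /s/ → /k/, giving /kʔneŋbvoŋed/.
Syllabifying with onset maximization leaves /k/, /ʔ/, /ŋ/, /b/, /d/ stranded (no codas are permitted; onsets are limited to one consonant).
Each unlicensed consonant becomes the onset of a new syllable: /k/ → /ke/, /ʔ/ → /ʔe/, /ŋ/ → /ŋe/, /b/ → /be/, /d/ → /de/.

keʔeneŋebevoŋede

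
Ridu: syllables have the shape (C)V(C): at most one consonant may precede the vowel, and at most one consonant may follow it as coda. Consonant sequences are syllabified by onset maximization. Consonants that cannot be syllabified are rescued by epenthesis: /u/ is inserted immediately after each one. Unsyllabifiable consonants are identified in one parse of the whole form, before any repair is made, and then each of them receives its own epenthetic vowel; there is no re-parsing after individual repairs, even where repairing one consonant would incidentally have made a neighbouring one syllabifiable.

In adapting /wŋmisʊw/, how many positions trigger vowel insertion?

2

The unsyllabifiable consonants are /w/, /ŋ/; each receives one epenthetic vowel.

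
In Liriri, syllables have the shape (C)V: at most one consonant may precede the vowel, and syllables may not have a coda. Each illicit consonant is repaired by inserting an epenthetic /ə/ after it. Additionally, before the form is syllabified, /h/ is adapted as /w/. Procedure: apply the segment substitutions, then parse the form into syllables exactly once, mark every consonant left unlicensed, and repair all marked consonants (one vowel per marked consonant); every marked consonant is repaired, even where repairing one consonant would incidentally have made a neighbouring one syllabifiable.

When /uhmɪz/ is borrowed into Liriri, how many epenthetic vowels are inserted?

2

After substitution the input is /uwmɪz/.
The unsyllabifiable consonants are /w/, /z/; each receives one epenthetic vowel.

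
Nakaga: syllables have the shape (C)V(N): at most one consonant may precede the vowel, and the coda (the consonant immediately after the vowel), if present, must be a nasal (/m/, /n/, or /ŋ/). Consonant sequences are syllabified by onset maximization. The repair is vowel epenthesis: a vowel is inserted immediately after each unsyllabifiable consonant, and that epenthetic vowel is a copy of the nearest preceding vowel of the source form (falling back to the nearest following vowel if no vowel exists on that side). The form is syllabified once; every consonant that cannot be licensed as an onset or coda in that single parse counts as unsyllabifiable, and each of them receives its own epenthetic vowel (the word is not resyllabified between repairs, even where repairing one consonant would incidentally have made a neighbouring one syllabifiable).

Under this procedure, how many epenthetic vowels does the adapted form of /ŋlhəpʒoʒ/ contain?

4

The unsyllabifiable consonants are /ŋ/, /l/, /p/, /ʒ/; each receives one epenthetic vowel.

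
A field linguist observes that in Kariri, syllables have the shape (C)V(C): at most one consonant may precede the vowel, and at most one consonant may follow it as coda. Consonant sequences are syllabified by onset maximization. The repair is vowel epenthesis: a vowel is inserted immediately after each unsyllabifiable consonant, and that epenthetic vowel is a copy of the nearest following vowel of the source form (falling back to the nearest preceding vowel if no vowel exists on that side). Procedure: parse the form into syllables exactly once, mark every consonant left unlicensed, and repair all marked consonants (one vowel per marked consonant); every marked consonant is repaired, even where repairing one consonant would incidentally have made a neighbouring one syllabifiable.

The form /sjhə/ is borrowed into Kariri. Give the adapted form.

səjəhə

Under (C)V(C), the unsyllabifiable consonants are /s/, /j/ (at most one coda consonant is licensed; onsets are limited to one consonant).
Epenthesis after each stranded consonant: /s/ → /sə/, /j/ → /jə/.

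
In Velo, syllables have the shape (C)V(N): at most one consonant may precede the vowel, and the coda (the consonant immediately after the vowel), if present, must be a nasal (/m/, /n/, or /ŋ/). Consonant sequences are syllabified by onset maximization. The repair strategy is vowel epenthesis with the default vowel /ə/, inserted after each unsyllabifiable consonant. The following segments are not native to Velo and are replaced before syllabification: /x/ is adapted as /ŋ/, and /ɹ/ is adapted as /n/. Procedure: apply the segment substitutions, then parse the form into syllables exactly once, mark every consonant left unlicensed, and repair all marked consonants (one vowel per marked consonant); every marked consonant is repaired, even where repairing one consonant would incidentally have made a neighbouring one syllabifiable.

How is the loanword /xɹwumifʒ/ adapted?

Substitution: /x/ → /ŋ/, /ɹ/ → /n/, giving /ŋnwumifʒ/.
Under (C)V(N), the unsyllabifiable consonants are /ŋ/, /n/, /f/, /ʒ/ (only a nasal (/m/, /n/, or /ŋ/) is licensed in coda position; onsets are limited to one consonant).
Epenthesis after each stranded consonant: /ŋ/ → /ŋə/, /n/ → /nə/, /f/ → /fə/, /ʒ/ → /ʒə/.

ŋənəwumifəʒə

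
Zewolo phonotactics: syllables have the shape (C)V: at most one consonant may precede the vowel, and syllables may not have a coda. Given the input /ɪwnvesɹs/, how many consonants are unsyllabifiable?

5

The consonants /w/, /n/, /s/, /ɹ/, /s/ cannot be parsed into a legal (C)V syllable (no codas are permitted; onsets are limited to one consonant).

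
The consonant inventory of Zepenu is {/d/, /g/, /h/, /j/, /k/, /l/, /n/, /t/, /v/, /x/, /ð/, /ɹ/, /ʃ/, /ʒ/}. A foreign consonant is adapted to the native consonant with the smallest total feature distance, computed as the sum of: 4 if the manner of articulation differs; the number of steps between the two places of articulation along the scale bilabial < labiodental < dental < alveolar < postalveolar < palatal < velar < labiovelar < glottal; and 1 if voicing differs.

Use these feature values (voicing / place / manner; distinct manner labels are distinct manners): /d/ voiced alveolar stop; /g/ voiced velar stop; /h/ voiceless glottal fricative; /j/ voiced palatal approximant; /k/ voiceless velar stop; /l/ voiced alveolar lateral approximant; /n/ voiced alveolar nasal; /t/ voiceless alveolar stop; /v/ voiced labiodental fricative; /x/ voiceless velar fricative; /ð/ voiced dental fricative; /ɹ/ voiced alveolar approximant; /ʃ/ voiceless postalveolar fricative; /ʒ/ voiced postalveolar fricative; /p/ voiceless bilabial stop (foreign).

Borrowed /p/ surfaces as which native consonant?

/t/ is closest: same manner (stop), place distance 3 (bilabial→alveolar), same voicing; total 3. Next closest is /d/ at distance 4.

t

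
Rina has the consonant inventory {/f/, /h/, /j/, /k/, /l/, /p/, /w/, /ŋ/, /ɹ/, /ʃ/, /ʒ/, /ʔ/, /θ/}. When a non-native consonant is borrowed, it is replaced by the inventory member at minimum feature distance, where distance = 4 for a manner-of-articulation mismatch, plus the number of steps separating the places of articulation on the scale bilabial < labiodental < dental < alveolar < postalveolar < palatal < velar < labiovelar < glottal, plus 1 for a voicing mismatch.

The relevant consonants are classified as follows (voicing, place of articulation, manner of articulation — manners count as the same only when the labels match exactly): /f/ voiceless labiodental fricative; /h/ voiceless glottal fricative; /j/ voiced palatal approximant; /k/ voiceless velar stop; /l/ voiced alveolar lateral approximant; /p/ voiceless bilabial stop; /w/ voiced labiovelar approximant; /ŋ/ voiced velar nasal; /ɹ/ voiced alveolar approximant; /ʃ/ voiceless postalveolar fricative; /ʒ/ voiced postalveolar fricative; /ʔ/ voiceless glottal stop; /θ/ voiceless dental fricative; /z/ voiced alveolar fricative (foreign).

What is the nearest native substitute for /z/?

/ʒ/ is closest: same manner (fricative), place distance 1 (alveolar→postalveolar), same voicing; total 1. Next closest is /ʃ/ at distance 2.

ʒ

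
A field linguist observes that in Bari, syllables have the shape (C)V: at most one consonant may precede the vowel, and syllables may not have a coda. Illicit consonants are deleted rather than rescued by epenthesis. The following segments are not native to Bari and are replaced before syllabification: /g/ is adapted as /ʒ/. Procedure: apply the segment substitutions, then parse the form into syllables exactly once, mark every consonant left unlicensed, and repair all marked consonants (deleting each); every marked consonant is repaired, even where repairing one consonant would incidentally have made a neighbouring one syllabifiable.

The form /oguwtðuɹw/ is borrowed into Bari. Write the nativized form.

oʒuðu

Substitution: /g/ → /ʒ/, giving /oʒuwtðuɹw/.
Syllabifying with onset maximization leaves /w/, /t/, /ɹ/, /w/ stranded (no codas are permitted; onsets are limited to one consonant).
Each unlicensed consonant is deleted: /w/, /t/, /ɹ/, /w/.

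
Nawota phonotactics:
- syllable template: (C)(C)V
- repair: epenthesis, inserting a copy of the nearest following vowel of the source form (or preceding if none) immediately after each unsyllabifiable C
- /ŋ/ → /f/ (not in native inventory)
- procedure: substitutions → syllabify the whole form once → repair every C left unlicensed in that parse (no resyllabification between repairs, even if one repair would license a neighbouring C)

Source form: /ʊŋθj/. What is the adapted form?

ʊfʊθʊjʊ

Substitution: /ŋ/ → /f/, giving /ʊfθj/.
Under (C)(C)V, the unsyllabifiable consonants are /f/, /θ/, /j/ (no codas are permitted; onsets may contain at most 2 consonants).
Inserting the epenthetic vowel yields /f/ → /fʊ/, /θ/ → /θʊ/, /j/ → /jʊ/.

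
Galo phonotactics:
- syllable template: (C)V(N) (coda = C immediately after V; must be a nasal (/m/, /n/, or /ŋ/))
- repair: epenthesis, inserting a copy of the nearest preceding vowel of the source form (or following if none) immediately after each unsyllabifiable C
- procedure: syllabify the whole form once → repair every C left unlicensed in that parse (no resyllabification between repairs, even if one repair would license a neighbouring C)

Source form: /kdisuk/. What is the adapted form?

The consonants /k/, /k/ cannot be parsed into a legal (C)V(N) syllable (only a nasal (/m/, /n/, or /ŋ/) is licensed in coda position; onsets are limited to one consonant).
Epenthesis after each stranded consonant: /k/ → /ki/, /k/ → /ku/.

kidisuku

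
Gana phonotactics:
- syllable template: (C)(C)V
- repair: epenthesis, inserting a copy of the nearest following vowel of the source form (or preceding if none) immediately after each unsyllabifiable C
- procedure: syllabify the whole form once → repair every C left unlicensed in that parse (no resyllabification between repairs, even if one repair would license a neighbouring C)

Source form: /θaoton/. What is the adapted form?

Under (C)(C)V, the unsyllabifiable consonants are /n/ (no codas are permitted; onsets may contain at most 2 consonants).
Inserting the epenthetic vowel yields /n/ → /no/.

θaotono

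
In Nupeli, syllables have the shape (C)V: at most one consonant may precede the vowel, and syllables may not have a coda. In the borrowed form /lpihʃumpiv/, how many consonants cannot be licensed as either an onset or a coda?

The consonants /l/, /h/, /m/, /v/ cannot be parsed into a legal (C)V syllable (no codas are permitted; onsets are limited to one consonant).

4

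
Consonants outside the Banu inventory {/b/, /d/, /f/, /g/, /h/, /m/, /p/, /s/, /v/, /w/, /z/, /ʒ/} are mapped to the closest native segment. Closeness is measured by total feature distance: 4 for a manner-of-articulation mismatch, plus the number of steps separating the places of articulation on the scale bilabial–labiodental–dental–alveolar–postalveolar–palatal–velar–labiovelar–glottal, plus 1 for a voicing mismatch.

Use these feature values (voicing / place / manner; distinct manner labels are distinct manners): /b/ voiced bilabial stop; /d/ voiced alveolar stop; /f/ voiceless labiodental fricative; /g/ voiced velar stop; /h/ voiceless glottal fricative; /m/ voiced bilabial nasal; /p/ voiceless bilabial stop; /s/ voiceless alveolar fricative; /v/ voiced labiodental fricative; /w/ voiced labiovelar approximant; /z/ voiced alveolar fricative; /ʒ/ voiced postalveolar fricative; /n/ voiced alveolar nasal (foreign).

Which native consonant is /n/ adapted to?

/m/ is closest: same manner (nasal), place distance 3 (alveolar→bilabial), same voicing; total 3. Next closest is /d/ at distance 4.

m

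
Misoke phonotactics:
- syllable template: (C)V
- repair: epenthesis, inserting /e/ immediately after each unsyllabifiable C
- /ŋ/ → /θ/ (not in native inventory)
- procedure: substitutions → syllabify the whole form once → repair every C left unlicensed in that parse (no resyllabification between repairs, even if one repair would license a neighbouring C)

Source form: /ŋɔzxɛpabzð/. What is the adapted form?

θɔzexɛpabezeðe

Substitution: /ŋ/ → /θ/, giving /θɔzxɛpabzð/.
Under (C)V, the unsyllabifiable consonants are /z/, /b/, /z/, /ð/ (no codas are permitted; onsets are limited to one consonant).
Epenthesis after each stranded consonant: /z/ → /ze/, /b/ → /be/, /z/ → /ze/, /ð/ → /ðe/.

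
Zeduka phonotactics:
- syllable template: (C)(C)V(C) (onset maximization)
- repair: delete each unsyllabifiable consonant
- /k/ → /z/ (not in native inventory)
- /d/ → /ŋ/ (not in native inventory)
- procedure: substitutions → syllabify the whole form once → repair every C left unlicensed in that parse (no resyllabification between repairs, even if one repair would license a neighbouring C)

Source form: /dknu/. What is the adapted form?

znu

Substitution: /d/ → /ŋ/, /k/ → /z/, giving /ŋznu/.
Syllabifying with onset maximization leaves /ŋ/ stranded (at most one coda consonant is licensed; onsets may contain at most 2 consonants).
Deletion applies to /ŋ/.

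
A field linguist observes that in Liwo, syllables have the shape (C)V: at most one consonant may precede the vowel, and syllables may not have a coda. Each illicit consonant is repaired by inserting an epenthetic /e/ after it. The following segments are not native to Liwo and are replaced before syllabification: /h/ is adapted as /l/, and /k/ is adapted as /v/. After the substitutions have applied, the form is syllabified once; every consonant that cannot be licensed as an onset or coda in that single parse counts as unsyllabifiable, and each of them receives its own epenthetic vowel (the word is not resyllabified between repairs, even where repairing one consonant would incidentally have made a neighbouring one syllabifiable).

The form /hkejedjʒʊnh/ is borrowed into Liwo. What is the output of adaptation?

levejedejeʒʊnele

Substitution: /h/ → /l/, /k/ → /v/, giving /lvejedjʒʊnl/.
Under (C)V, the unsyllabifiable consonants are /l/, /d/, /j/, /n/, /l/ (no codas are permitted; onsets are limited to one consonant).
Each unlicensed consonant becomes the onset of a new syllable: /l/ → /le/, /d/ → /de/, /j/ → /je/, /n/ → /ne/, /l/ → /le/.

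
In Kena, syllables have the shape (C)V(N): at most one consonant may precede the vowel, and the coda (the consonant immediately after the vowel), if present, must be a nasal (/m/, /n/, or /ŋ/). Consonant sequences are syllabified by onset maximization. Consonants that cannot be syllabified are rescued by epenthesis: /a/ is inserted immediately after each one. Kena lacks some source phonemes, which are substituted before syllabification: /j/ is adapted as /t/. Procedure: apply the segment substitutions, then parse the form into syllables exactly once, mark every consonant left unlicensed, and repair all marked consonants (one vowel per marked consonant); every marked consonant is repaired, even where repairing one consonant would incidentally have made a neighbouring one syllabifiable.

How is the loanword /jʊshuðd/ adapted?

Substitution: /j/ → /t/, giving /tʊshuðd/.
The consonants /s/, /ð/, /d/ cannot be parsed into a legal (C)V(N) syllable (only a nasal (/m/, /n/, or /ŋ/) is licensed in coda position; onsets are limited to one consonant).
Inserting the epenthetic vowel yields /s/ → /sa/, /ð/ → /ða/, /d/ → /da/.

tʊsahuðada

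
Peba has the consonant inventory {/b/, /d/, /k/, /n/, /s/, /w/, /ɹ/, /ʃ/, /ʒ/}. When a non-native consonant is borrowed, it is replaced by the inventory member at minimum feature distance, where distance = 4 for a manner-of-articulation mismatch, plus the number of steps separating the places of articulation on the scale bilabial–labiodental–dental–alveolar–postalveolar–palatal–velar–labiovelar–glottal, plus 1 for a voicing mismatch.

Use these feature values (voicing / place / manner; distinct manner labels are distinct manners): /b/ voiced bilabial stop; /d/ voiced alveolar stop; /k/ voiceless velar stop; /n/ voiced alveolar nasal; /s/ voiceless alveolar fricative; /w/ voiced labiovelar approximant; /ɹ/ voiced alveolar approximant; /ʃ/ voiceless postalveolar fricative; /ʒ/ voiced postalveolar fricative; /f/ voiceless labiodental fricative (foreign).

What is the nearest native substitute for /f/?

/s/ is closest: same manner (fricative), place distance 2 (labiodental→alveolar), same voicing; total 2. Next closest is /ʃ/ at distance 3.

s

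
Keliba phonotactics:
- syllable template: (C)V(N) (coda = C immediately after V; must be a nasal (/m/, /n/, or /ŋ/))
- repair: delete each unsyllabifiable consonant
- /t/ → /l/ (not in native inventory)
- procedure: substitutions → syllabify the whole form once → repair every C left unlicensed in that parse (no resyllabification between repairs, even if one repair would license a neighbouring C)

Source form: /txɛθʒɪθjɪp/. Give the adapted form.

xɛʒɪjɪ

Substitution: /t/ → /l/, giving /lxɛθʒɪθjɪp/.
The consonants /l/, /θ/, /θ/, /p/ cannot be parsed into a legal (C)V(N) syllable (only a nasal (/m/, /n/, or /ŋ/) is licensed in coda position; onsets are limited to one consonant).
Deletion applies to /l/, /θ/, /θ/, /p/.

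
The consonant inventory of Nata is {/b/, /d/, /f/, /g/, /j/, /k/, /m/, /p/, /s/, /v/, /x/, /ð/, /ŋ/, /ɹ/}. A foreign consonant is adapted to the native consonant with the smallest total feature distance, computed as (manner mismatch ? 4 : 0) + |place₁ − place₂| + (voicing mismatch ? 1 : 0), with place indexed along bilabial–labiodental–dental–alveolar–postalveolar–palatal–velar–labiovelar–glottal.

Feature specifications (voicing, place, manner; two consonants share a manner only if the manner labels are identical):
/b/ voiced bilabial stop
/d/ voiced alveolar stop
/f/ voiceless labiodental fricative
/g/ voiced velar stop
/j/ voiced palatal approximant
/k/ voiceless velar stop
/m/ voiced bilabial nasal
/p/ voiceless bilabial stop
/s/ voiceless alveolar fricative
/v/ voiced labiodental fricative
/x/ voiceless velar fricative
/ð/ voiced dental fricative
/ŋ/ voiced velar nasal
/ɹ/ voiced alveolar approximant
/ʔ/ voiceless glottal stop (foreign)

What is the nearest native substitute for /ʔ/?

k

/k/ is closest: same manner (stop), place distance 2 (glottal→velar), same voicing; total 2. Next closest is /g/ at distance 3.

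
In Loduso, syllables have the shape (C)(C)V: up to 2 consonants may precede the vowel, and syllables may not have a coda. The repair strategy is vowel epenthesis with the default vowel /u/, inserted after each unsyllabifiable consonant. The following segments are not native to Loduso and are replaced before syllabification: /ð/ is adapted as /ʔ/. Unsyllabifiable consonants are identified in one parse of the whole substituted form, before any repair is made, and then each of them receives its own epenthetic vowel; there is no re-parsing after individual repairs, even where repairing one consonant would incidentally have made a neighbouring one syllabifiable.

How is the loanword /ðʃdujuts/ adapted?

Substitution: /ð/ → /ʔ/, giving /ʔʃdujuts/.
The consonants /ʔ/, /t/, /s/ cannot be parsed into a legal (C)(C)V syllable (no codas are permitted; onsets may contain at most 2 consonants).
Each unlicensed consonant becomes the onset of a new syllable: /ʔ/ → /ʔu/, /t/ → /tu/, /s/ → /su/.

ʔuʃdujutusu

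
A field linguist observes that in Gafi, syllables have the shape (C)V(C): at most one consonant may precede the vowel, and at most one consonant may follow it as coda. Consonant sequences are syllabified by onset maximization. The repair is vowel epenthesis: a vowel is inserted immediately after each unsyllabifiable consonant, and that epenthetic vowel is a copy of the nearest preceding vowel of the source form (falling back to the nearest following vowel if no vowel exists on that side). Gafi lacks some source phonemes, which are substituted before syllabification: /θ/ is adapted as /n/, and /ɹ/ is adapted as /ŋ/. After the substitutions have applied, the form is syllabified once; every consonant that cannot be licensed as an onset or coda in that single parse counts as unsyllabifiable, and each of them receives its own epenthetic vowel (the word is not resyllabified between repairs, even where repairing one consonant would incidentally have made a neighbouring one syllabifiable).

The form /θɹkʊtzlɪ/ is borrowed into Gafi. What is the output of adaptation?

Substitution: /θ/ → /n/, /ɹ/ → /ŋ/, giving /nŋkʊtzlɪ/.
The consonants /n/, /ŋ/, /z/ cannot be parsed into a legal (C)V(C) syllable (at most one coda consonant is licensed; onsets are limited to one consonant).
Inserting the epenthetic vowel yields /n/ → /nʊ/, /ŋ/ → /ŋʊ/, /z/ → /zʊ/.

nʊŋʊkʊtzʊlɪ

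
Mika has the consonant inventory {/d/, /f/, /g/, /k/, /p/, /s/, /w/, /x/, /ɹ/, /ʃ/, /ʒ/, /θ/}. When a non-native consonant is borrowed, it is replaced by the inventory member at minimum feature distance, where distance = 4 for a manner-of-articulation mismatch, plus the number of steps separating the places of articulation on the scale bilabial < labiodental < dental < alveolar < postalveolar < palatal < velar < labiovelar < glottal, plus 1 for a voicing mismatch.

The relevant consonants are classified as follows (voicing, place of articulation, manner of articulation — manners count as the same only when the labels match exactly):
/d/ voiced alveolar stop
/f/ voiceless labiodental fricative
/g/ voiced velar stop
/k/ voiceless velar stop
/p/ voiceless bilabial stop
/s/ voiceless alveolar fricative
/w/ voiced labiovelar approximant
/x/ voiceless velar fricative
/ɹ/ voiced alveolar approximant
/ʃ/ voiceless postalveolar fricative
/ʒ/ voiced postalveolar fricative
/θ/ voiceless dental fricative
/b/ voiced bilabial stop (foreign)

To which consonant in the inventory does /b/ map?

/p/ is closest: same manner (stop), place distance 0 (bilabial→bilabial), voicing differs (+1); total 1. Next closest is /d/ at distance 3.

p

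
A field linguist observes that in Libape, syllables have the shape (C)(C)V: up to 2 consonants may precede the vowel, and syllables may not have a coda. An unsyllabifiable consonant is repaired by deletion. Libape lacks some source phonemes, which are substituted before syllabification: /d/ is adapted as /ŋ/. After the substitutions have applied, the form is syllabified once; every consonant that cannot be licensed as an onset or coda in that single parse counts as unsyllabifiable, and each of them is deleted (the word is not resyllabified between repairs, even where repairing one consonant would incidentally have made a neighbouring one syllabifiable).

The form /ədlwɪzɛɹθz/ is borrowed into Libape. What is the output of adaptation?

əlwɪzɛ

Substitution: /d/ → /ŋ/, giving /əŋlwɪzɛɹθz/.
Syllabifying with onset maximization leaves /ŋ/, /ɹ/, /θ/, /z/ stranded (no codas are permitted; onsets may contain at most 2 consonants).
Deleting the stranded consonants removes /ŋ/, /ɹ/, /θ/, /z/.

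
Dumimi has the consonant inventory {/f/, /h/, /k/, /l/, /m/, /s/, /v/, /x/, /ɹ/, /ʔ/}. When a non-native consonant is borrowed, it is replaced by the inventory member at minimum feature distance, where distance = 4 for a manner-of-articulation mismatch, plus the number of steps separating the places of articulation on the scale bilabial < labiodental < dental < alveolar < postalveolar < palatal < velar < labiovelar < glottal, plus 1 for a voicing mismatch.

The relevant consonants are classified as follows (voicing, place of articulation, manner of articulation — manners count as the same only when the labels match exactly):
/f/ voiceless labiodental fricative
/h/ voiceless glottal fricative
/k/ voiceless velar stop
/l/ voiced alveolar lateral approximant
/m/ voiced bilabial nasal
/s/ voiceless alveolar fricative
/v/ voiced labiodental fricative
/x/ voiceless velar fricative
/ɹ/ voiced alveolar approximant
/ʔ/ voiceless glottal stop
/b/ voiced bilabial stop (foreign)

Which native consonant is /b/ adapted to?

m

/m/ is closest: manner differs (stop→nasal, +4), place distance 0 (bilabial→bilabial), same voicing; total 4. Next closest is /v/ at distance 5.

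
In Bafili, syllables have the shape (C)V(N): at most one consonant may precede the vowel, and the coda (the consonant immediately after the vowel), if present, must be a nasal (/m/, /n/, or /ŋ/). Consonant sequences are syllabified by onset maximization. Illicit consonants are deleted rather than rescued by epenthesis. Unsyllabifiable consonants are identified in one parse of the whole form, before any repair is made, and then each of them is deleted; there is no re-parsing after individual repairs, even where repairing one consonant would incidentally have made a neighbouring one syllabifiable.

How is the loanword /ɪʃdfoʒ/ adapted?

Under (C)V(N), the unsyllabifiable consonants are /ʃ/, /d/, /ʒ/ (only a nasal (/m/, /n/, or /ŋ/) is licensed in coda position; onsets are limited to one consonant).
Deleting the stranded consonants removes /ʃ/, /d/, /ʒ/.

ɪfo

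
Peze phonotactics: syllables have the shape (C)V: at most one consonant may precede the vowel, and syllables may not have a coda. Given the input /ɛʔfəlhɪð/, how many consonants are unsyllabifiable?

3

Syllabifying with onset maximization leaves /ʔ/, /l/, /ð/ stranded (no codas are permitted; onsets are limited to one consonant).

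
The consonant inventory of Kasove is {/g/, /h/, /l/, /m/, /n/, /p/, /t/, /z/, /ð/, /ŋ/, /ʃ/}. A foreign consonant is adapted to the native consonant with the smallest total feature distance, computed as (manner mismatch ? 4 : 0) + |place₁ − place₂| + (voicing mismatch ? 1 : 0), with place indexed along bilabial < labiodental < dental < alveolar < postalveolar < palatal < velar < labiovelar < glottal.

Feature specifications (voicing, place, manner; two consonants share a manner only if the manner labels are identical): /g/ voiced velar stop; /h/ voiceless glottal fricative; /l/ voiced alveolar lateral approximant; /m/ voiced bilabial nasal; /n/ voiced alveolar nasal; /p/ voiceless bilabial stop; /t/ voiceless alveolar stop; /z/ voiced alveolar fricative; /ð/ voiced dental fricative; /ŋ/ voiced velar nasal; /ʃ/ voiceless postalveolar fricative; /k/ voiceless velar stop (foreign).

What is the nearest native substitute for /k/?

g

/g/ is closest: same manner (stop), place distance 0 (velar→velar), voicing differs (+1); total 1. Next closest is /t/ at distance 3.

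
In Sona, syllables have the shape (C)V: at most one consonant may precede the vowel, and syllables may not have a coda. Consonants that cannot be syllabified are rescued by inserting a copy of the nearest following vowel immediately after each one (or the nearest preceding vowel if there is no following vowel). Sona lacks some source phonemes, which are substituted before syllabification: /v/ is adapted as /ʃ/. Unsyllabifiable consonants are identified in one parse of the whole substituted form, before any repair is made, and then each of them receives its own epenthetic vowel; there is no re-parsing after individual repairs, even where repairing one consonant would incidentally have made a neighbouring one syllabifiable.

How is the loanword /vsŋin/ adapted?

ʃisiŋini

Substitution: /v/ → /ʃ/, giving /ʃsŋin/.
The consonants /ʃ/, /s/, /n/ cannot be parsed into a legal (C)V syllable (no codas are permitted; onsets are limited to one consonant).
Inserting the epenthetic vowel yields /ʃ/ → /ʃi/, /s/ → /si/, /n/ → /ni/.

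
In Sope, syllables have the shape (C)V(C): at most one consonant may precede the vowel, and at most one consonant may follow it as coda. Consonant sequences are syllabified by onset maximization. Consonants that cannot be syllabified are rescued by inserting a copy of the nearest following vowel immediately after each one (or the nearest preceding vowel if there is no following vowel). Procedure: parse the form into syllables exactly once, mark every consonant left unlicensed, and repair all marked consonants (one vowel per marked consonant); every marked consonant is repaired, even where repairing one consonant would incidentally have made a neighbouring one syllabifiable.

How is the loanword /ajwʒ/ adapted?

ajwaʒa

Syllabifying with onset maximization leaves /w/, /ʒ/ stranded (at most one coda consonant is licensed; onsets are limited to one consonant).
Epenthesis after each stranded consonant: /w/ → /wa/, /ʒ/ → /ʒa/.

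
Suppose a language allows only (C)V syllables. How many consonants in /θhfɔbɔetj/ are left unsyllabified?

Syllabifying with onset maximization leaves /θ/, /h/, /t/, /j/ stranded (no codas are permitted; onsets are limited to one consonant).

4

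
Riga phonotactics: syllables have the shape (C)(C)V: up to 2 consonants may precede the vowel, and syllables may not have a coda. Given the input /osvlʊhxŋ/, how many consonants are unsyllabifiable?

4

Under (C)(C)V, the unsyllabifiable consonants are /s/, /h/, /x/, /ŋ/ (no codas are permitted; onsets may contain at most 2 consonants).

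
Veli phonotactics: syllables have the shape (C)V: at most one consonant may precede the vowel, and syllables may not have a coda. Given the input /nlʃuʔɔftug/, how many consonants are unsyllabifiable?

4

Syllabifying with onset maximization leaves /n/, /l/, /f/, /g/ stranded (no codas are permitted; onsets are limited to one consonant).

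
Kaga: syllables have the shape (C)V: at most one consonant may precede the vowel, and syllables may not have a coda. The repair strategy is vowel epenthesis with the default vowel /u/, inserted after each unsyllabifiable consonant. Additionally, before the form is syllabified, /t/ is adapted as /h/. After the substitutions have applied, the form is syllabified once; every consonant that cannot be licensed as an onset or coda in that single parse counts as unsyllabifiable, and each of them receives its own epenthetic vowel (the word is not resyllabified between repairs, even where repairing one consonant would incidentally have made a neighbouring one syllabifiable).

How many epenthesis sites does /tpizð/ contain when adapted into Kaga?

3

After substitution the input is /hpizð/.
The unsyllabifiable consonants are /h/, /z/, /ð/; each receives one epenthetic vowel.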